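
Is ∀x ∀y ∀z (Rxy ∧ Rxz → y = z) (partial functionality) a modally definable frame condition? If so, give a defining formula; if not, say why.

Yes, by ◇r → □r

This is a Sahlqvist condition; the CD axiom ◇r → □r defines it.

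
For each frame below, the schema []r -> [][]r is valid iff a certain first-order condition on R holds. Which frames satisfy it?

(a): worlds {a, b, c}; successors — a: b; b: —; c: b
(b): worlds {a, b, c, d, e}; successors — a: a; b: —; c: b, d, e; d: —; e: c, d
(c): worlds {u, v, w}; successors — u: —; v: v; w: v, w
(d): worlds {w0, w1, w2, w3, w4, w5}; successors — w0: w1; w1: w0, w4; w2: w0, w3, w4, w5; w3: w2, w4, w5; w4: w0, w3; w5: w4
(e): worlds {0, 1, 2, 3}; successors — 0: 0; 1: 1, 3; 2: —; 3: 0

(a), (c)

The schema corresponds to transitivity: forall x forall y forall z (Rxy & Ryz -> Rxz).
(a): ✓.
(b): fails — Rec and Rcb but not Reb.
(c): ✓.
(d): fails — Rw1w0 and Rw0w1 but not Rw1w1.
(e): fails — R13 and R30 but not R10.
Valid on: (a), (c).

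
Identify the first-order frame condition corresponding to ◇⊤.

This is a form of the D axiom.
It corresponds to seriality: ∀x ∃y Rxy.

Seriality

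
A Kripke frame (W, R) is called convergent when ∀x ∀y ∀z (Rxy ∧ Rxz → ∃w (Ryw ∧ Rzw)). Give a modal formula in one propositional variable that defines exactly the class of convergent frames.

◇□s → □◇s

A defining formula is ◇□s → □◇s (the .2 axiom).
Suppose ◇□s→□◇s is valid. Take Rxy, Rxz and set V(s)={w : Ryw}. Then □s at y so ◇□s at x, so □◇s at x, so ◇s at z, giving w with Rzw and Ryw.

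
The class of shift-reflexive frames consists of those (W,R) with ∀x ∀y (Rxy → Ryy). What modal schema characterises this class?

□(□s → s)

This is shift-reflexivity; the standard corresponding axiom is T□: □(□s → s).
Suppose □(□s→s) is valid. Take Rxy and set V(s)={w : Ryw}. Then at y, □s holds; since □(□s→s) at x, □s→s at y, so s at y, i.e. Ryy.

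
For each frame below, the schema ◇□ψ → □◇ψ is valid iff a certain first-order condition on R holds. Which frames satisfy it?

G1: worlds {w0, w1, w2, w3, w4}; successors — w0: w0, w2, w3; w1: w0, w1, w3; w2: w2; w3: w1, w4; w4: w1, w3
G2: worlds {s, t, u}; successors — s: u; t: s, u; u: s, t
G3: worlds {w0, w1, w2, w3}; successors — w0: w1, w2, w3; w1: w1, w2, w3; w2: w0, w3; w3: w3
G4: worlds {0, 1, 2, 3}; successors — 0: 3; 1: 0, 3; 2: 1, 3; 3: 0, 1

G3

Frame correspondent (Sahlqvist): ∀x ∀y ∀z (Rxy ∧ Rxz → ∃w (Ryw ∧ Rzw)) — i.e. convergence.
G1: fails — Rw0w2 and Rw0w3 but w2 and w3 have no common successor.
G2: fails — Rts and Rtu but s and u have no common successor.
G3: satisfies the condition.
G4: fails — R10 and R13 but 0 and 3 have no common successor.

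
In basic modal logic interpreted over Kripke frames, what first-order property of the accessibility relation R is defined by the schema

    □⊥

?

□⊥ is valid iff no world has any successor (otherwise □⊥ fails at any world with one).
The converse is a direct semantic check.
So the correspondent is emptiness of R.

emptiness of R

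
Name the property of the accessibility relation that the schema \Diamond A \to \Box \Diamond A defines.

the Euclidean property

Suppose ◇A→□◇A is valid. Take Rxy, Rxz and set V(A)={y}. Then ◇A at x, so □◇A at x, so ◇A at z, so some w with Rzw has A; w=y, i.e. Rzy. By symmetry of the argument, Ryz.
Conversely, any frame satisfying \forall x \forall y \forall z (Rxy \wedge Rxz \to Ryz) validates the schema.
So the correspondent is the Euclidean property.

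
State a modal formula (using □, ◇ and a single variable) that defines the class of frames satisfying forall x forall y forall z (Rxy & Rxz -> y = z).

◇ψ → □ψ

This is partial functionality; the standard corresponding axiom is CD: ◇ψ → □ψ.
Suppose ◇ψ→□ψ is valid. Take Rxy, Rxz and set V(ψ)={y}. Then ◇ψ at x, so □ψ at x, so ψ at z, i.e. z=y.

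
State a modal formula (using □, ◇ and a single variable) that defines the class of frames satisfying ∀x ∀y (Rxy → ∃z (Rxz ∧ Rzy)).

□□ψ → □ψ

This is density; the standard corresponding axiom is C4: □□ψ → □ψ.
Suppose □□ψ→□ψ is valid. Take Rxy and set V(ψ)={w : xR²w}. Then □□ψ at x, so □ψ at x, so ψ at y, i.e. ∃z(Rxz∧Rzy).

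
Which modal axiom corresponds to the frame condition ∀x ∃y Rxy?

A defining formula is □p → ◇p (the D axiom).
Suppose □p→◇p is valid. At any x set V(p)=W. Then □p at x, so ◇p at x, so x has a successor.

□p → ◇p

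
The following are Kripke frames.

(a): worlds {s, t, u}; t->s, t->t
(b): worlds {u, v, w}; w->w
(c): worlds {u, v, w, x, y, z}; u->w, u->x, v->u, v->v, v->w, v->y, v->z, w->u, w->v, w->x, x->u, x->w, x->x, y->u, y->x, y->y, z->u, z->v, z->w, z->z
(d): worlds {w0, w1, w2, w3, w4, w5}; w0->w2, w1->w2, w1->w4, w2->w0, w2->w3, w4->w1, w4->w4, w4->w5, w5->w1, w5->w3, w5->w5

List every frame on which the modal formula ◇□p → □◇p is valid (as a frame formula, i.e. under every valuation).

(b), (c)

The schema corresponds to convergence: ∀x ∀y ∀z (Rxy ∧ Rxz → ∃w (Ryw ∧ Rzw)).
(a): fails — Rtt and Rts but t and s have no common successor.
(b): holds.
(c): holds.
(d): fails — Rw1w2 and Rw1w4 but w2 and w4 have no common successor.
Valid on: (b), (c).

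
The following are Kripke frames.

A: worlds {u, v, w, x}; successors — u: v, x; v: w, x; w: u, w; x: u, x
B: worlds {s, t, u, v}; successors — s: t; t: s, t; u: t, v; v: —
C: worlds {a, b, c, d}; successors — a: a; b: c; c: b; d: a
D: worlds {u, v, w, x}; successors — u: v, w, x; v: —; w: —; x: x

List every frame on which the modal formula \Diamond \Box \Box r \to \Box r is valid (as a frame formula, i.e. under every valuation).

C

This is the axiom for a generalized confluence (Geach) condition; its first-order frame correspondent is \forall x \forall y \forall z ((xRy \wedge xRz) \to \exists w (y R^2 w \wedge z = w)).
A: fails — uRv, uRv but no t with vR²t and v=t.
B: fails — uRt, uRv but no w with tR²w and v=w.
C: holds.
D: fails — uRv, uRv but no t with vR²t and v=t.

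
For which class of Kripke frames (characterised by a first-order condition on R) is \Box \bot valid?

□⊥ is valid iff no world has any successor (otherwise □⊥ fails at any world with one).
Conversely, on a frame with emptiness of R the schema holds at every world under every valuation.
So the correspondent is emptiness of R.

Emptiness of R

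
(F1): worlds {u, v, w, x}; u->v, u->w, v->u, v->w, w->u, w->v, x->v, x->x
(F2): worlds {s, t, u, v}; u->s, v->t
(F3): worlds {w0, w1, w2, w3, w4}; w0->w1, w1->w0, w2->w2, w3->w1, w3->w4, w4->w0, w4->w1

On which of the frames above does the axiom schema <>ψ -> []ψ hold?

Frame correspondent (Sahlqvist): forall x forall y forall z (Rxy & Rxz -> y = z) — i.e. partial functionality.
(F1): fails — u sees both v and w.
(F2): ✓.
(F3): fails — w3 sees both w1 and w4.
Valid on: (F2).

(F2)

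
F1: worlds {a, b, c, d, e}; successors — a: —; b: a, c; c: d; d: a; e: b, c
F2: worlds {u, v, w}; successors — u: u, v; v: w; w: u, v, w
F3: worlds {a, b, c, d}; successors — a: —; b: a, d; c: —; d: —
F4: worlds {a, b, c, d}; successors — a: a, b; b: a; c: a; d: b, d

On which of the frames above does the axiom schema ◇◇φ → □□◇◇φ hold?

F2, F3

Frame correspondent (Sahlqvist): ∀x ∀y ∀z ((xR²y ∧ xR²z) → ∃w (y = w ∧ zR²w)) — i.e. a generalized confluence (Geach) condition.
F1: fails — bR²d, bR²d but no w with d=w and dR²w.
F2: holds.
F3: holds.
F4: fails — dR²d, dR²a but no w with d=w and aR²w.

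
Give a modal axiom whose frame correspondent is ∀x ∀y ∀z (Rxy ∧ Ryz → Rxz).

□r → □□r

A defining formula is □r → □□r (the 4 axiom).
Suppose □r→□□r is valid. Take Rxy, Ryz and set V(r)={w : Rxw}. Then □r at x, so □□r at x, so □r at y, so r at z, i.e. Rxz.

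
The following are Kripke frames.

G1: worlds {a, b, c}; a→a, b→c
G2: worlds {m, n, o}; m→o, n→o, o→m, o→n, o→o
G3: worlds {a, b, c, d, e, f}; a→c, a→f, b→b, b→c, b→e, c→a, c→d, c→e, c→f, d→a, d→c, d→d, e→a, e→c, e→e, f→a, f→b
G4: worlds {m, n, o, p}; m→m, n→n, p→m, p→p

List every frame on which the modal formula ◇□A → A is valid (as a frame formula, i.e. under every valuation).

The schema corresponds to symmetry: ∀x ∀y (Rxy → Ryx).
G1: fails — Rbc but not Rcb.
G2: condition met.
G3: fails — Rbc but not Rcb.
G4: fails — Rpm but not Rmp.

G2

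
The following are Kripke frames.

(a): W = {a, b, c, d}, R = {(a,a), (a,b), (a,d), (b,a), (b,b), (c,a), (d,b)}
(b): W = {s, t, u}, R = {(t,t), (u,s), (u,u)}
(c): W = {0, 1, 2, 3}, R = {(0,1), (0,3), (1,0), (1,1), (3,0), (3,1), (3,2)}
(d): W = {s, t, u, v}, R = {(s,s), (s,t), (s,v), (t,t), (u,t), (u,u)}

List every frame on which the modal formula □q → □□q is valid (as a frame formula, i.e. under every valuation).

(b), (d)

Frame correspondent (Sahlqvist): ∀x ∀y ∀z (Rxy ∧ Ryz → Rxz) — i.e. transitivity.
(a): fails — Rba and Rad but not Rbd.
(b): condition met.
(c): fails — R10 and R03 but not R13.
(d): condition met.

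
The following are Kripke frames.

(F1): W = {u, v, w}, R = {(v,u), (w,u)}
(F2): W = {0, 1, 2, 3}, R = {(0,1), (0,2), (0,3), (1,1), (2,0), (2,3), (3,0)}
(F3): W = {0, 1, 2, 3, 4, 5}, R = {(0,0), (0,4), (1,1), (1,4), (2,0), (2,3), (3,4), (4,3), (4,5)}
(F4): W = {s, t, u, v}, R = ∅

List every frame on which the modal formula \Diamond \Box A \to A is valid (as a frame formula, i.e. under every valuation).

This is the axiom for symmetry; its first-order frame correspondent is \forall x \forall y (Rxy \to Ryx).
(F1): fails — Rvu but not Ruv.
(F2): fails — R01 but not R10.
(F3): fails — R45 but not R54.
(F4): condition met.

(F4)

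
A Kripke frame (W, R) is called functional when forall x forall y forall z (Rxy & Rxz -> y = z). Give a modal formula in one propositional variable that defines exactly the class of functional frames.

◇p → □p

This is partial functionality; the standard corresponding axiom is CD: ◇p → □p.
Suppose ◇p→□p is valid. Take Rxy, Rxz and set V(p)={y}. Then ◇p at x, so □p at x, so p at z, i.e. z=y.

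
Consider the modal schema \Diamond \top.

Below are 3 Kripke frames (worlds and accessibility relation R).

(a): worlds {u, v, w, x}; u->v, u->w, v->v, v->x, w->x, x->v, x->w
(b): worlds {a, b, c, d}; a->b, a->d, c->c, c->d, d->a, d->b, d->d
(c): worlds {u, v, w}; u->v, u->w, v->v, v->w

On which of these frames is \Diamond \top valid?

(a)

This is the axiom for seriality; its first-order frame correspondent is \forall x \exists y Rxy.
(a): holds.
(b): fails — world b has no successor.
(c): fails — world w has no successor.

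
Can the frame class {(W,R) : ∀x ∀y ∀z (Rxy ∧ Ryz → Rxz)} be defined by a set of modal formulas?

The condition is transitivity. A defining modal formula is □p → □□p.
Suppose □p→□□p is valid. Take Rxy, Ryz and set V(p)={w : Rxw}. Then □p at x, so □□p at x, so □p at y, so p at z, i.e. Rxz.

Yes — defined by □p → □□p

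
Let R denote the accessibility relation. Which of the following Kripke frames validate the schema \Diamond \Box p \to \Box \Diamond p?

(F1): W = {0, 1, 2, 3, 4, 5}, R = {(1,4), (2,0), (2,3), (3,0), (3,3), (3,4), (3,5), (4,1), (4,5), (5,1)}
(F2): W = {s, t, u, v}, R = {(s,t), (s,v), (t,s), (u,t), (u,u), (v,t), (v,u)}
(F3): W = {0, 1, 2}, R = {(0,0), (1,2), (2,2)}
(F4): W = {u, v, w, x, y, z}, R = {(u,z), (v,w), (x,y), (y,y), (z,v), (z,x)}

(F3)

The schema corresponds to convergence: \forall x \forall y \forall z (Rxy \wedge Rxz \to \exists w (Ryw \wedge Rzw)).
(F1): fails — R23 and R20 but 3 and 0 have no common successor.
(F2): fails — Rsv and Rst but v and t have no common successor.
(F3): holds.
(F4): fails — Rvw and Rvw but w and w have no common successor.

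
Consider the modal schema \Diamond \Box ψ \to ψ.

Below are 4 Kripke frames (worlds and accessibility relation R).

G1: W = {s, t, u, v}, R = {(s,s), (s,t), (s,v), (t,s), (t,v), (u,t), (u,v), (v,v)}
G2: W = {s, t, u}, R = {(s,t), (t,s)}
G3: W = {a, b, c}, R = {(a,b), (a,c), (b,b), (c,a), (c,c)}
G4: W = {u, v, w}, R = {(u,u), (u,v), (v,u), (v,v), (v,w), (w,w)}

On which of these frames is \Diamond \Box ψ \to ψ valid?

Frame correspondent (Sahlqvist): \forall x \forall y (Rxy \to Ryx) — i.e. symmetry.
G1: fails — Ruv but not Rvu.
G2: ✓.
G3: fails — Rab but not Rba.
G4: fails — Rvw but not Rwv.
Valid on: G2.

G2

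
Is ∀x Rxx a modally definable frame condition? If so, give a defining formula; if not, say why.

Yes, by □p → p

Yes: it is reflexivity, defined by the T schema □p → p.
Suppose □p→p is valid. At any x set V(p)={w : Rxw}. Then □p holds at x, so p holds at x, i.e. Rxx.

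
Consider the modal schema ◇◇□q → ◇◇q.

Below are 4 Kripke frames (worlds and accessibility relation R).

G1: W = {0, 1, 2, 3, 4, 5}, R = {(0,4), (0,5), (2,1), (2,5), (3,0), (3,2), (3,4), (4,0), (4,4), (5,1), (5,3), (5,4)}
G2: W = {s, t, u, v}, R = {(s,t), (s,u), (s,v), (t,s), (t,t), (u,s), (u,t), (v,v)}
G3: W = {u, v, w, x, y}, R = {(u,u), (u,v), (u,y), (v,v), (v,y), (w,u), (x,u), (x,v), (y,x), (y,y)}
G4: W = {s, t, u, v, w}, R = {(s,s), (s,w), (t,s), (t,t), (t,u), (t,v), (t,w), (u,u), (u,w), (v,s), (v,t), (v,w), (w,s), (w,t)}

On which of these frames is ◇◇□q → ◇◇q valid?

The schema corresponds to a generalized confluence (Geach) condition: ∀x ∀y (xR²y → ∃w (yRw ∧ xR²w)).
G1: fails — 0R²1 but no w with 1Rw and 0R²w.
G2: satisfies the condition.
G3: satisfies the condition.
G4: satisfies the condition.

G2, G3, G4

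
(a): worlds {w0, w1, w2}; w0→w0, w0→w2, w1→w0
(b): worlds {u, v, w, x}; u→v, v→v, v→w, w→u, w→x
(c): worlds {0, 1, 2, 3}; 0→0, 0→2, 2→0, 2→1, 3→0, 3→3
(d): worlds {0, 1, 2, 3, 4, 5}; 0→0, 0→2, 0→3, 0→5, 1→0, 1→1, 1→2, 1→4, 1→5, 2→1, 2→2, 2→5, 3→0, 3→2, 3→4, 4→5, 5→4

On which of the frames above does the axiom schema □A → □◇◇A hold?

The schema corresponds to a generalized confluence (Geach) condition: ∀x ∀z (xRz → ∃w (xRw ∧ zR²w)).
(a): fails — w0Rw2 but no w with w0Rw and w2R²w.
(b): fails — wRu but no t with wRt and uR²t.
(c): fails — 2R1 but no w with 2Rw and 1R²w.
(d): condition met.
Valid on: (d).

(d)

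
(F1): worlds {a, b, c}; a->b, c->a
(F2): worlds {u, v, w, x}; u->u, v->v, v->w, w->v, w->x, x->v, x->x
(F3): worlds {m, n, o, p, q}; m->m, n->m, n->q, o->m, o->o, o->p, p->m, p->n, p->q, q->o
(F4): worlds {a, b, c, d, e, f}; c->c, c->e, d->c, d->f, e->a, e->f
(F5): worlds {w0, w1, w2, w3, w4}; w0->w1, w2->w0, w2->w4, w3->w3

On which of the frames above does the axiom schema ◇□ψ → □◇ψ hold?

Frame correspondent (Sahlqvist): ∀x ∀y ∀z (Rxy ∧ Rxz → ∃w (Ryw ∧ Rzw)) — i.e. convergence.
(F1): fails — Rab and Rab but b and b have no common successor.
(F2): condition met.
(F3): fails — Rnq and Rnm but q and m have no common successor.
(F4): fails — Rcc and Rce but c and e have no common successor.
(F5): fails — Rw0w1 and Rw0w1 but w1 and w1 have no common successor.
Valid on: (F2).

(F2)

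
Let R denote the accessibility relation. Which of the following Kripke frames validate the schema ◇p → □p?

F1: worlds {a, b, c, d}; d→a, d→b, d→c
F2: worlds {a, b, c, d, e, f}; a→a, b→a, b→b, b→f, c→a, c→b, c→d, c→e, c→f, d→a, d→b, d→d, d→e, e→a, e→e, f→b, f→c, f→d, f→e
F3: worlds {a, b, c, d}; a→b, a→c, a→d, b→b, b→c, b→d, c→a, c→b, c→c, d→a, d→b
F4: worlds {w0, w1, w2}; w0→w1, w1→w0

The schema corresponds to partial functionality: ∀x ∀y ∀z (Rxy ∧ Rxz → y = z).
F1: fails — d sees both a and b.
F2: fails — b sees both a and b.
F3: fails — a sees both b and c.
F4: ✓.

F4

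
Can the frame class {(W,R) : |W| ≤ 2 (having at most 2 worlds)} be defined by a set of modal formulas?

No

Modal frame validity is preserved under disjoint unions.
Any modal formula valid on each of 3 disjoint one-world frames is valid on their disjoint union (validity is preserved under disjoint unions). Each one-world frame has |W|=1≤2, but the union has |W|=3.
So the class is not modally definable.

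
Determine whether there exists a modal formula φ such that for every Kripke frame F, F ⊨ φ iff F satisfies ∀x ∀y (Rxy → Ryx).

This is a Sahlqvist condition; the B axiom p → □◇p defines it.

Definable; p → □◇p defines it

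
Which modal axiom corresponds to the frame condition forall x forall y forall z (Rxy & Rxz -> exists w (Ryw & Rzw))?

The condition is convergence. The .2 schema ◇□p → □◇p defines it.
Suppose ◇□p→□◇p is valid. Take Rxy, Rxz and set V(p)={w : Ryw}. Then □p at y so ◇□p at x, so □◇p at x, so ◇p at z, giving w with Rzw and Ryw.

◇□p → □◇p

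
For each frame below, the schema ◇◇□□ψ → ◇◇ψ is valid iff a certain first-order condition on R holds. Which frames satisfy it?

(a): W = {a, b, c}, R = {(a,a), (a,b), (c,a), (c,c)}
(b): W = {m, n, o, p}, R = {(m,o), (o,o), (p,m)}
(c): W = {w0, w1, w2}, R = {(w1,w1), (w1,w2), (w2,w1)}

(b), (c)

Frame correspondent (Sahlqvist): ∀x ∀y (xR²y → ∃w (yR²w ∧ xR²w)) — i.e. a generalized confluence (Geach) condition.
(a): fails — aR²b but no w with bR²w and aR²w.
(b): satisfies the condition.
(c): satisfies the condition.
Valid on: (b), (c).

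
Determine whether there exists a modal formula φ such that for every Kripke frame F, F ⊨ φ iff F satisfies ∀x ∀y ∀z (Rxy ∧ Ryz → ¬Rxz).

If a class were modally definable it would be closed under surjective bounded morphisms (Goldblatt–Thomason).
The 7-cycle (worlds w0,w1,w2,w3,w4,w5,w6 with w0→w1→w2→w3→w4→w5→w6→w0) is intransitive. Mapping every world to a single reflexive point • is a surjective bounded morphism; the reflexive point is not intransitive (R••∧R•• but R••).
So the class is not modally definable.

No — not modally definable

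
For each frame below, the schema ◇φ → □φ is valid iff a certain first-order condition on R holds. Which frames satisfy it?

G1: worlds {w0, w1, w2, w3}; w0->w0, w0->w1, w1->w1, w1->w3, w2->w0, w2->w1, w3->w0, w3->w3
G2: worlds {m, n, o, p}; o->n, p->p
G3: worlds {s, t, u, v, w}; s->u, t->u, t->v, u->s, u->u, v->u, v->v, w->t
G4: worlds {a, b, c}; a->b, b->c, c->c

G2, G4

The schema corresponds to partial functionality: ∀x ∀y ∀z (Rxy ∧ Rxz → y = z).
G1: fails — w0 sees both w0 and w1.
G2: satisfies the condition.
G3: fails — t sees both u and v.
G4: satisfies the condition.
Valid on: G2, G4.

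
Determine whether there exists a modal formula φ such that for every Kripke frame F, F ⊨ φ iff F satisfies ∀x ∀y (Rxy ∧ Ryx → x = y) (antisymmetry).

No

Any modally definable frame class is closed under surjective bounded morphisms.
The 6-cycle (worlds a,b,c,d,e,f with a→b→c→d→e→f→a) is antisymmetric. Sending even-indexed worlds to • and odd-indexed worlds to ∘ is a surjective bounded morphism onto the two-world frame with •↔∘, which is not antisymmetric.
So no modal formula (or set of formulas) defines exactly the antisymmetric frames.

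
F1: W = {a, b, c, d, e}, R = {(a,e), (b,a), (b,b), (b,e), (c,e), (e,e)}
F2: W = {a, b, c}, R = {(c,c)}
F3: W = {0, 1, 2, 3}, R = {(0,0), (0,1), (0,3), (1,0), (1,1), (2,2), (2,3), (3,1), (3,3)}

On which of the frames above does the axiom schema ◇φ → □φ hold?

F2

This is the axiom for partial functionality; its first-order frame correspondent is ∀x ∀y ∀z (Rxy ∧ Rxz → y = z).
F1: fails — b sees both a and b.
F2: satisfies the condition.
F3: fails — 0 sees both 0 and 1.
Valid on: F2.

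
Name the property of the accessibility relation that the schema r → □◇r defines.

This schema is the B axiom.
It corresponds to symmetry: ∀x ∀y (Rxy → Ryx).

Symmetry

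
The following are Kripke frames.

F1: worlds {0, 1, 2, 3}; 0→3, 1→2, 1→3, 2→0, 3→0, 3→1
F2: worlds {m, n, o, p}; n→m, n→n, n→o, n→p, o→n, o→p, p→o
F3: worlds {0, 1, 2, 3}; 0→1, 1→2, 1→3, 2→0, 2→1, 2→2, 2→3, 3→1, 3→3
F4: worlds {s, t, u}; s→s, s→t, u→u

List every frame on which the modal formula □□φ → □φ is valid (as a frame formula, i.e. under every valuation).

F4

This is the axiom for density; its first-order frame correspondent is ∀x ∀y (Rxy → ∃z (Rxz ∧ Rzy)).
F1: fails — R31 but no z with R3z and Rz1.
F2: fails — Rpo but no z with Rpz and Rzo.
F3: fails — R01 but no z with R0z and Rz1.
F4: satisfies the condition.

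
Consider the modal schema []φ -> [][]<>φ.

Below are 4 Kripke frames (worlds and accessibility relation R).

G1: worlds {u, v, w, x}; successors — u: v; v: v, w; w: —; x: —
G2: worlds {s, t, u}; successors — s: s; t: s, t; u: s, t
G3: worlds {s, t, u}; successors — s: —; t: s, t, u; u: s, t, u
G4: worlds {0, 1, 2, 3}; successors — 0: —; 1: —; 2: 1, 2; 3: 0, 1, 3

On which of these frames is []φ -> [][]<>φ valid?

G2

This is the axiom for a generalized confluence (Geach) condition; its first-order frame correspondent is forall x forall z (x R^2 z -> exists w (xRw & zRw)).
G1: fails — uR²w but no t with uRt and wRt.
G2: holds.
G3: fails — tR²s but no w with tRw and sRw.
G4: fails — 2R²1 but no w with 2Rw and 1Rw.
Valid on: G2.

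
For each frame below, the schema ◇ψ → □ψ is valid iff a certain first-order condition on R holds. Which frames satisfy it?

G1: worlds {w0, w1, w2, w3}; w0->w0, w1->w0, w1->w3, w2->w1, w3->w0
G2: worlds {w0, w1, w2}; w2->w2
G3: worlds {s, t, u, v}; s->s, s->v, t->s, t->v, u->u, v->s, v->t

Frame correspondent (Sahlqvist): ∀x ∀y ∀z (Rxy ∧ Rxz → y = z) — i.e. partial functionality.
G1: fails — w1 sees both w0 and w3.
G2: holds.
G3: fails — s sees both s and v.
Valid on: G2.

G2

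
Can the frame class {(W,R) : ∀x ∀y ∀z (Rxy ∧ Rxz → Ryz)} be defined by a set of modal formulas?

The condition is the Euclidean property. A defining modal formula is ◇q → □◇q.

Yes, by ◇q → □◇q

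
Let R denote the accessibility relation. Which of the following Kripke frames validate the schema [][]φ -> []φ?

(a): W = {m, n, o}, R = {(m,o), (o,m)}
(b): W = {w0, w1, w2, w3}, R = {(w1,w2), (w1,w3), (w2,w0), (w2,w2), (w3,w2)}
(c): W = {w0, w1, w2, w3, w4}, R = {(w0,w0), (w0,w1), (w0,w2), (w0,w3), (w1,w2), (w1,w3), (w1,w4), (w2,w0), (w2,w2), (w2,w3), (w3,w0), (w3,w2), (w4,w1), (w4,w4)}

(c)

The schema corresponds to density: forall x forall y (Rxy -> exists z (Rxz & Rzy)).
(a): fails — Rom but no z with Roz and Rzm.
(b): fails — Rw1w3 but no z with Rw1z and Rzw3.
(c): ✓.
Valid on: (c).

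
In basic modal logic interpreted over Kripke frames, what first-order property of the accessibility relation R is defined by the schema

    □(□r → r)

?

shift-reflexivity: ∀x ∀y (Rxy → Ryy)

Suppose □(□r→r) is valid. Take Rxy and set V(r)={w : Ryw}. Then at y, □r holds; since □(□r→r) at x, □r→r at y, so r at y, i.e. Ryy.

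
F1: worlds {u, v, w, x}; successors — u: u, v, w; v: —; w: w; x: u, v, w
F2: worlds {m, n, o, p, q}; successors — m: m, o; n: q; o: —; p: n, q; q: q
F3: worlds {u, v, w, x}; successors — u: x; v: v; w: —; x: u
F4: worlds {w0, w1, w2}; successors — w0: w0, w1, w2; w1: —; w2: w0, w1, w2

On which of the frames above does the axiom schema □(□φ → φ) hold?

none

Frame correspondent (Sahlqvist): ∀x ∀y (Rxy → Ryy) — i.e. shift-reflexivity.
F1: fails — Ruv but not Rvv.
F2: fails — Rpn but not Rnn.
F3: fails — Rxu but not Ruu.
F4: fails — Rw0w1 but not Rw1w1.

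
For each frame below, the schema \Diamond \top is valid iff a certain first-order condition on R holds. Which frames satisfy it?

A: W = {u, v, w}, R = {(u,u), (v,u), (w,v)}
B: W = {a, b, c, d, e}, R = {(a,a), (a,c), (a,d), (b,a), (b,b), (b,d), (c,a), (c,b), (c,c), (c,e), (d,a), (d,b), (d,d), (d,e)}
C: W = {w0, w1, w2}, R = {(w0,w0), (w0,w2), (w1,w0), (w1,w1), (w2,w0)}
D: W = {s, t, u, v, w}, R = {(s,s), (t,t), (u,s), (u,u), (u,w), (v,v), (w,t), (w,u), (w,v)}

Frame correspondent (Sahlqvist): \forall x \exists y Rxy — i.e. seriality.
A: ✓.
B: fails — world e has no successor.
C: ✓.
D: ✓.

A, C, D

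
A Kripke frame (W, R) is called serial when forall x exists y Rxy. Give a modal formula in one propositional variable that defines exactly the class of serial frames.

□p → ◇p

A defining formula is □p → ◇p (the D axiom).
Suppose □p→◇p is valid. At any x set V(p)=W. Then □p at x, so ◇p at x, so x has a successor.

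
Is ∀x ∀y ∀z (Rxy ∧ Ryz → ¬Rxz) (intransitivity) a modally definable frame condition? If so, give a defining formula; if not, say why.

Modal frame validity is preserved under surjective bounded morphisms.
The 7-cycle (worlds s,t,u,v,w,x,y with s→t→u→v→w→x→y→s) is intransitive. Mapping every world to a single reflexive point • is a surjective bounded morphism; the reflexive point is not intransitive (R••∧R•• but R••).
So no modal formula (or set of formulas) defines exactly the intransitive frames.

No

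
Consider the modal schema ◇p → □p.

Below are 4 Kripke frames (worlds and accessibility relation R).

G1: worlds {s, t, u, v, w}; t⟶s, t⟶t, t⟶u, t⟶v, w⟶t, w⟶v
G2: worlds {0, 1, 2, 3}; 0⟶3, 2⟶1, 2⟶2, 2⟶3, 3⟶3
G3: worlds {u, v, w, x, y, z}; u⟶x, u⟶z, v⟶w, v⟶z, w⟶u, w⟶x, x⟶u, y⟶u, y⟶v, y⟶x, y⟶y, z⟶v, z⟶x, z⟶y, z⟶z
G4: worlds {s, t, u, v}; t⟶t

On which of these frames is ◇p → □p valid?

G4

The schema corresponds to partial functionality: ∀x ∀y ∀z (Rxy ∧ Rxz → y = z).
G1: fails — t sees both s and t.
G2: fails — 2 sees both 1 and 2.
G3: fails — u sees both x and z.
G4: condition met.
Valid on: G4.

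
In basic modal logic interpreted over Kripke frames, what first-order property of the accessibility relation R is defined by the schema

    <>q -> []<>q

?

This is the 5 axiom.
Its frame correspondent is the Euclidean property — forall x forall y forall z (Rxy & Rxz -> Ryz).

the Euclidean property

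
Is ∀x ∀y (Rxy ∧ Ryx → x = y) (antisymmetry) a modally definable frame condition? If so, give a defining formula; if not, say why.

No — not modally definable

If a class were modally definable it would be closed under surjective bounded morphisms (Goldblatt–Thomason).
The 4-cycle (worlds a,b,c,d with a→b→c→d→a) is antisymmetric. Sending even-indexed worlds to s and odd-indexed worlds to t is a surjective bounded morphism onto the two-world frame with s↔t, which is not antisymmetric.
So no modal formula (or set of formulas) defines exactly the antisymmetric frames.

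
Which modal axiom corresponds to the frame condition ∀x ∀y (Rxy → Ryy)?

A defining formula is □(□ψ → ψ) (the T□ axiom).
Suppose □(□ψ→ψ) is valid. Take Rxy and set V(ψ)={w : Ryw}. Then at y, □ψ holds; since □(□ψ→ψ) at x, □ψ→ψ at y, so ψ at y, i.e. Ryy.

□(□ψ → ψ)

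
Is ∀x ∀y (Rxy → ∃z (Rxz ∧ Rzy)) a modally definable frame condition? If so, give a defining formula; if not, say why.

Yes, by □□r → □r

Yes: it is density, defined by the C4 schema □□r → □r.
Suppose □□r→□r is valid. Take Rxy and set V(r)={w : xR²w}. Then □□r at x, so □r at x, so r at y, i.e. ∃z(Rxz∧Rzy).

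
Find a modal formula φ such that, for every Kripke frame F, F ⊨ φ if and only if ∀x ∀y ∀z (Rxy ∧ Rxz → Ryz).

The condition is the Euclidean property. The 5 schema ◇q → □◇q defines it.
Suppose ◇q→□◇q is valid. Take Rxy, Rxz and set V(q)={y}. Then ◇q at x, so □◇q at x, so ◇q at z, so some w with Rzw has q; w=y, i.e. Rzy. By symmetry of the argument, Ryz.

◇q → □◇q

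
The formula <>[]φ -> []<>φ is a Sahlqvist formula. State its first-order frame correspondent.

Convergence

This schema is the .2 axiom.
It corresponds to convergence: forall x forall y forall z (Rxy & Rxz -> exists w (Ryw & Rzw)).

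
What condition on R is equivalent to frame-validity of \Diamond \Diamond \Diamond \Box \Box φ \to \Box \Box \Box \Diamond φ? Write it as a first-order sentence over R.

\forall x \forall y \forall z ((x R^3 y \wedge x R^3 z) \to \exists w (y R^2 w \wedge zRw))

This is a Sahlqvist (Geach-type) schema ◇^3□^2φ → □^3◇^1φ.
Minimal-valuation argument: fix x; take any y with xR^3y and any z with xR^3z. Set V(φ) to the set of worlds R-reachable from y in exactly 2 steps. Then □^2φ holds at y, so the antecedent holds at x; validity forces ◇^1φ at z, giving a w with zR^1w and yR^2w.
First-order correspondent: \forall x \forall y \forall z ((x R^3 y \wedge x R^3 z) \to \exists w (y R^2 w \wedge zRw)).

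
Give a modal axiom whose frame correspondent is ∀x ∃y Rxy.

□r → ◇r

This is seriality; the standard corresponding axiom is D: □r → ◇r.
Suppose □r→◇r is valid. At any x set V(r)=W. Then □r at x, so ◇r at x, so x has a successor.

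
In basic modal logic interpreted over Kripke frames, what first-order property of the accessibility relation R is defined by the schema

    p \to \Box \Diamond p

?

symmetry: \forall x \forall y (Rxy \to Ryx)

Suppose p→□◇p is valid. Take Rxy and set V(p)={x}. Then p at x, so □◇p at x, so ◇p at y, so some z with Ryz has p; z=x, i.e. Ryx.
Conversely, any frame satisfying \forall x \forall y (Rxy \to Ryx) validates the schema.
Frame condition: \forall x \forall y (Rxy \to Ryx).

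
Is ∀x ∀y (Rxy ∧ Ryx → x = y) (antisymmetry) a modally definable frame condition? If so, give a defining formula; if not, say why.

Not definable by any modal formula

Modal frame validity is preserved under surjective bounded morphisms.
The 4-cycle (worlds a,b,c,d with a→b→c→d→a) is antisymmetric. Sending even-indexed worlds to • and odd-indexed worlds to ∘ is a surjective bounded morphism onto the two-world frame with •↔∘, which is not antisymmetric.
So no modal formula (or set of formulas) defines exactly the antisymmetric frames.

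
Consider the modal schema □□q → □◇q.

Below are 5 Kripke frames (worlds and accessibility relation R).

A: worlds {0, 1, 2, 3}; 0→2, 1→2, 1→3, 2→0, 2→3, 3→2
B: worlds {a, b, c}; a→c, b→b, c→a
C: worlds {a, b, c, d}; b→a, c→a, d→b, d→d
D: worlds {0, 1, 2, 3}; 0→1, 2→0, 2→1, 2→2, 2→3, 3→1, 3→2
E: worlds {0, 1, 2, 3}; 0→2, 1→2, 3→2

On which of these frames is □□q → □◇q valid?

A, B

Frame correspondent (Sahlqvist): ∀x ∀z (xRz → ∃w (xR²w ∧ zRw)) — i.e. a generalized confluence (Geach) condition.
A: condition met.
B: condition met.
C: fails — bRa but no w with bR²w and aRw.
D: fails — 0R1 but no w with 0R²w and 1Rw.
E: fails — 0R2 but no w with 0R²w and 2Rw.
Valid on: A, B.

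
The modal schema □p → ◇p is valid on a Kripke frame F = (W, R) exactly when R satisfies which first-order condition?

Suppose □p→◇p is valid. At any x set V(p)=W. Then □p at x, so ◇p at x, so x has a successor.
The converse is a direct semantic check.
Frame condition: ∀x ∃y Rxy.

seriality: ∀x ∃y Rxy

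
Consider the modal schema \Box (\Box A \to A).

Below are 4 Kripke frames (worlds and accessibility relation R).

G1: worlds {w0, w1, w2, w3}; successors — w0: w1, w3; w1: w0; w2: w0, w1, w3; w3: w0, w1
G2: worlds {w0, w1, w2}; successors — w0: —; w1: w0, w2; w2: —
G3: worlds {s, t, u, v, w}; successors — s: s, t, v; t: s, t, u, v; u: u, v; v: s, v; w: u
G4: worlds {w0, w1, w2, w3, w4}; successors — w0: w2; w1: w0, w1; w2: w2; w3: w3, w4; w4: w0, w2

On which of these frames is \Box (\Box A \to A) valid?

G3

Frame correspondent (Sahlqvist): \forall x \forall y (Rxy \to Ryy) — i.e. shift-reflexivity.
G1: fails — Rw1w0 but not Rw0w0.
G2: fails — Rw1w2 but not Rw2w2.
G3: satisfies the condition.
G4: fails — Rw1w0 but not Rw0w0.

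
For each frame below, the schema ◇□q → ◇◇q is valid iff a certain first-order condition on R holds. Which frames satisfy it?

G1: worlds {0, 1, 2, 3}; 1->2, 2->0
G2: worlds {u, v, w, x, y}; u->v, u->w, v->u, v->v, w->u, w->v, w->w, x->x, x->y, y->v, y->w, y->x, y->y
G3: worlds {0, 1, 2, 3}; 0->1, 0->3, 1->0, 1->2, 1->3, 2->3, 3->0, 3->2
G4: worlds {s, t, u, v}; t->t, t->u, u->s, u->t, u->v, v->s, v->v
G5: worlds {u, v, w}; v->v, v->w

This is the axiom for a generalized confluence (Geach) condition; its first-order frame correspondent is ∀x ∀y (xRy → ∃w (yRw ∧ xR²w)).
G1: fails — 2R0 but no w with 0Rw and 2R²w.
G2: holds.
G3: holds.
G4: fails — uRs but no w with sRw and uR²w.
G5: fails — vRw but no t with wRt and vR²t.

G2, G3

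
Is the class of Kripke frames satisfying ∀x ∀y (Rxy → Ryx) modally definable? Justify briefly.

Yes: it is symmetry, defined by the B schema p → □◇p.
Suppose p→□◇p is valid. Take Rxy and set V(p)={x}. Then p at x, so □◇p at x, so ◇p at y, so some z with Ryz has p; z=x, i.e. Ryx.

Definable; p → □◇p defines it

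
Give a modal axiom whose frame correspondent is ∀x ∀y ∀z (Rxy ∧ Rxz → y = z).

◇r → □r

A defining formula is ◇r → □r (the CD axiom).
Suppose ◇r→□r is valid. Take Rxy, Rxz and set V(r)={y}. Then ◇r at x, so □r at x, so r at z, i.e. z=y.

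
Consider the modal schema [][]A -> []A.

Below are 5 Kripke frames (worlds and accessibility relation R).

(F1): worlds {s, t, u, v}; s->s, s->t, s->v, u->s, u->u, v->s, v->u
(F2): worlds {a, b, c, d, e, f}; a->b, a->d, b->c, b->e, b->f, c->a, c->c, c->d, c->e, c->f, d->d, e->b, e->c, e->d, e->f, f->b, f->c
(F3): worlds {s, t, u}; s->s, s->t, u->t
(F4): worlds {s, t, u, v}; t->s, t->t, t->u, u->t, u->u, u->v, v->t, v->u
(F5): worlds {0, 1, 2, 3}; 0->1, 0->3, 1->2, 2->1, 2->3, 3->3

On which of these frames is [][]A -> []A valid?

(F1), (F4)

This is the axiom for density; its first-order frame correspondent is forall x forall y (Rxy -> exists z (Rxz & Rzy)).
(F1): holds.
(F2): fails — Rab but no z with Raz and Rzb.
(F3): fails — Rut but no z with Ruz and Rzt.
(F4): holds.
(F5): fails — R12 but no z with R1z and Rz2.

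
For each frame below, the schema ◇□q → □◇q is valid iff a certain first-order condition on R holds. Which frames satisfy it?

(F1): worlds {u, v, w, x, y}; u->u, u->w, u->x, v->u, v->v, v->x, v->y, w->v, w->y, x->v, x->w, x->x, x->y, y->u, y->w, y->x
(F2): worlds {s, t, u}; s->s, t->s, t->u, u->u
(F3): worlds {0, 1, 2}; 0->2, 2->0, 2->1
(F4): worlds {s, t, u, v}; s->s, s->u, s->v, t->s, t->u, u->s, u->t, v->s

(F4)

This is the axiom for convergence; its first-order frame correspondent is ∀x ∀y ∀z (Rxy ∧ Rxz → ∃w (Ryw ∧ Rzw)).
(F1): fails — Ruw and Ruu but w and u have no common successor.
(F2): fails — Rts and Rtu but s and u have no common successor.
(F3): fails — R20 and R21 but 0 and 1 have no common successor.
(F4): holds.
Valid on: (F4).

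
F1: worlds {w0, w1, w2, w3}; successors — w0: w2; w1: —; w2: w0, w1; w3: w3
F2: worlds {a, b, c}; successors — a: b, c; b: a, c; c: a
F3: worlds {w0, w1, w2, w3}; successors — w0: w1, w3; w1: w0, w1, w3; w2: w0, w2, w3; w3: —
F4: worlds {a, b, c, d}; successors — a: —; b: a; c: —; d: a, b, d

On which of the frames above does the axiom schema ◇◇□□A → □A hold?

none

Frame correspondent (Sahlqvist): ∀x ∀y ∀z ((xR²y ∧ xRz) → ∃w (yR²w ∧ z = w)) — i.e. a generalized confluence (Geach) condition.
F1: fails — w0R²w0, w0Rw2 but no w with w0R²w and w2=w.
F2: fails — aR²a, aRb but no w with aR²w and b=w.
F3: fails — w0R²w3, w0Rw1 but no w with w3R²w and w1=w.
F4: fails — dR²a, dRa but no w with aR²w and a=w.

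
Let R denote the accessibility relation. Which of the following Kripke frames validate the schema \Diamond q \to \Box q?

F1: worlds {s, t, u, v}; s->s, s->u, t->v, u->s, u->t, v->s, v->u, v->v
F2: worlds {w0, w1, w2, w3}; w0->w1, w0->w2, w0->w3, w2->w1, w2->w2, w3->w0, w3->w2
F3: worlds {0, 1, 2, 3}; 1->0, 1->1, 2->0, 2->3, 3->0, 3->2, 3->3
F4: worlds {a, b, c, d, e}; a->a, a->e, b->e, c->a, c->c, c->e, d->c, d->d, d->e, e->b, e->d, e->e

none

Frame correspondent (Sahlqvist): \forall x \forall y \forall z (Rxy \wedge Rxz \to y = z) — i.e. partial functionality.
F1: fails — s sees both s and u.
F2: fails — w0 sees both w1 and w2.
F3: fails — 1 sees both 0 and 1.
F4: fails — a sees both a and e.
Valid on no frame.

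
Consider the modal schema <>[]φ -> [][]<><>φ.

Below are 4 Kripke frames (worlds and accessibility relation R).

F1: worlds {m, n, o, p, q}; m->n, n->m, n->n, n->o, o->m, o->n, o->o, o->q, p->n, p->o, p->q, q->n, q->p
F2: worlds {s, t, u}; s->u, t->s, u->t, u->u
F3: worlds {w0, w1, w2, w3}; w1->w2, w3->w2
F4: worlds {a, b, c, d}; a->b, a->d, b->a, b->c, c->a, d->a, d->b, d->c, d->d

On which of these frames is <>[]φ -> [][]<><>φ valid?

F1, F3

The schema corresponds to a generalized confluence (Geach) condition: forall x forall y forall z ((xRy & x R^2 z) -> exists w (yRw & z R^2 w)).
F1: satisfies the condition.
F2: fails — uRt, uR²s but no w with tRw and sR²w.
F3: satisfies the condition.
F4: fails — aRb, aR²c but no w with bRw and cR²w.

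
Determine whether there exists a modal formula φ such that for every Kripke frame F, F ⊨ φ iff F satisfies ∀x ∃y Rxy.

Definable; □p → ◇p defines it

This is a Sahlqvist condition; the D axiom □p → ◇p defines it.
Suppose □p→◇p is valid. At any x set V(p)=W. Then □p at x, so ◇p at x, so x has a successor.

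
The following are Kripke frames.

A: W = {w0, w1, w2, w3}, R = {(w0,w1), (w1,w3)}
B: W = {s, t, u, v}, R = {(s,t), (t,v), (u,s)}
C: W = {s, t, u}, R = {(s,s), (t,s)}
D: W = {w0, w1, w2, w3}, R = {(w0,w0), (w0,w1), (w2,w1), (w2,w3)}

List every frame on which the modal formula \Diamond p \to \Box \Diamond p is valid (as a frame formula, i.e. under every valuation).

Frame correspondent (Sahlqvist): \forall x \forall y \forall z (Rxy \wedge Rxz \to Ryz) — i.e. the Euclidean property.
A: fails — Rw0w1 and Rw0w1 but not Rw1w1.
B: fails — Rst and Rst but not Rtt.
C: ✓.
D: fails — Rw0w1 and Rw0w1 but not Rw1w1.

C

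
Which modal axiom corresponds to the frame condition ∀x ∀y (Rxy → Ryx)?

ψ → □◇ψ

The condition is symmetry. The B schema ψ → □◇ψ defines it.
Suppose ψ→□◇ψ is valid. Take Rxy and set V(ψ)={x}. Then ψ at x, so □◇ψ at x, so ◇ψ at y, so some z with Ryz has ψ; z=x, i.e. Ryx.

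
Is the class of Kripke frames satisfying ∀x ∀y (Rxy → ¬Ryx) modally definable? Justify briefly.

Modal frame validity is preserved under surjective bounded morphisms.
The 5-cycle (worlds a,b,c,d,e with a→b→c→d→e→a) is asymmetric. Mapping every world to a single reflexive point • is a surjective bounded morphism, and the reflexive point is not asymmetric (R•• but asymmetry requires ¬R••).
Hence asymmetry is not modally definable.

No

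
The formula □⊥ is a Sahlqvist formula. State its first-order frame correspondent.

emptiness of R

This schema is the Ver axiom.
It corresponds to emptiness of R: ∀x ∀y ¬Rxy.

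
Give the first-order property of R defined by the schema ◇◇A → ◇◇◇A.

This is a Sahlqvist (Geach-type) schema ◇^2□^0A → □^0◇^3A.
First-order correspondent: ∀x ∀y (xR²y → ∃w (y = w ∧ xR³w)).

∀x ∀y (xR²y → ∃w (y = w ∧ xR³w))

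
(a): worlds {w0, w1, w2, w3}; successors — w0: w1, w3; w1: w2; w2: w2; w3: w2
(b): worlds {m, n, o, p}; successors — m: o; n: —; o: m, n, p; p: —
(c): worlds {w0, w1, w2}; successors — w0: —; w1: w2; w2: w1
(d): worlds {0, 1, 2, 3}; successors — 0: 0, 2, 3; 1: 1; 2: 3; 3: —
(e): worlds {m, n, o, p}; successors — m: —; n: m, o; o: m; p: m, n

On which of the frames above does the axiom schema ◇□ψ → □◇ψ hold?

(a), (c)

Frame correspondent (Sahlqvist): ∀x ∀y ∀z (Rxy ∧ Rxz → ∃w (Ryw ∧ Rzw)) — i.e. convergence.
(a): satisfies the condition.
(b): fails — Rom and Ron but m and n have no common successor.
(c): satisfies the condition.
(d): fails — R00 and R03 but 0 and 3 have no common successor.
(e): fails — Rno and Rnm but o and m have no common successor.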